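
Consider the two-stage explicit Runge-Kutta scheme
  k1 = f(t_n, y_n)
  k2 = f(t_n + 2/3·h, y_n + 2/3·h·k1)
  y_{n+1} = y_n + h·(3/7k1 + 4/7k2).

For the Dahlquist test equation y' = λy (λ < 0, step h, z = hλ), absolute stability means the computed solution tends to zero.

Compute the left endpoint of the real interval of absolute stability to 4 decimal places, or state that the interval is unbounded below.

z* = -2.6250.

On y'=λy, z=hλ:
  k1=λy_n ⇒ h·k1=z·y_n;  k2=λ(1+2/3z)y_n ⇒ h·k2=z(1+2/3z)y_n
  y_{n+1}/y_n = 1 + 3/7z + 4/7z(1+2/3z) = 1 + z + 8/21z²
  Hence R(z) = 1 + z + 8/21z².

Find x<0 with |R(x)|<1.
x=-1.27: |R|=0.3444
R=1: x+8/21x²=0 ⇒ x=−21/8=-2.6250; min R=1−1/(4·8/21)=0.3438>−1
Confirm numerically:
  x=-2.250: |R|=0.67857 <1
  x=-1.906: |R|=0.47794 <1
  x=-1.839: |R|=0.44935 <1
  x=-1.399: |R|=0.34660 <1
  x=-2.809: |R|=1.19690 >1
  x=-2.679: |R|=1.05511 >1
Stable set (-2.6250, 0).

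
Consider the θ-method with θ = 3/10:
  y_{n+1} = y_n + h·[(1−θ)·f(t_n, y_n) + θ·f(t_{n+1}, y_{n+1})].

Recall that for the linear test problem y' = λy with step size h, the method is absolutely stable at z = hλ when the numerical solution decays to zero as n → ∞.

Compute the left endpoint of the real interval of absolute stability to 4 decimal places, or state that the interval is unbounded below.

Test eqn y'=λy, z=hλ:
  y_{n+1} = y_n + z·[7/10·y_n + 3/10·y_{n+1}] ⇒ (1 − 3/10z)y_{n+1} = (1 + 7/10z)y_n
  R(z) = (1 + 7/10z)/(1 − 3/10z).

Find x<0 with |R(x)|<1.
x=-1.43: |R|=0.0007
R=−1: 1+7/10x = −1+3/10x ⇒ -2/5x=2 ⇒ x=2/(-2/5)=-5.0000
Confirm numerically:
  x=-4.658: |R|=0.94294 <1
  x=-4.408: |R|=0.89804 <1
  x=-4.177: |R|=0.85389 <1
  x=-2.072: |R|=0.27775 <1
  x=-5.489: |R|=1.07390 >1
  x=-5.067: |R|=1.01063 >1
So |R|<1 on (-5.0000, 0).

left endpoint -5.0000.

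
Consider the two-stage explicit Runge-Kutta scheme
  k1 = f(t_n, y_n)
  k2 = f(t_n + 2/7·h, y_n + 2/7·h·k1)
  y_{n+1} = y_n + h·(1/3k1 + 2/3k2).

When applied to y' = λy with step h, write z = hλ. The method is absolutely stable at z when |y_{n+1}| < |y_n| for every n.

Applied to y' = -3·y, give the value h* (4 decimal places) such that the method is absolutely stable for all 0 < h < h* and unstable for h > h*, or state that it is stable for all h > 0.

(-5.2500,0); λ=-3 ⇒ h* = (21/4)/3 = 1.7500.

Set f=λy, z=hλ:
  k1=λy_n ⇒ h·k1=z·y_n;  k2=λ(1+2/7z)y_n ⇒ h·k2=z(1+2/7z)y_n
  y_{n+1}/y_n = 1 + 1/3z + 2/3z(1+2/7z) = 1 + z + 4/21z²
  so R(z) = 1 + z + 4/21z².

Solve |R(x)|<1 on ℝ⁻.
x=-1.08: |R|=0.1422
R=1: x+4/21x²=0 ⇒ x=−21/4=-5.2500; min R=1−1/(4·4/21)=-0.3125>−1
Confirm numerically:
  x=-3.928: |R|=0.01089 <1
  x=-3.530: |R|=0.15650 <1
  x=-2.852: |R|=0.30268 <1
  x=-2.428: |R|=0.30511 <1
  x=-5.514: |R|=1.27728 >1
  x=-5.418: |R|=1.17338 >1
Stable set (-5.2500, 0).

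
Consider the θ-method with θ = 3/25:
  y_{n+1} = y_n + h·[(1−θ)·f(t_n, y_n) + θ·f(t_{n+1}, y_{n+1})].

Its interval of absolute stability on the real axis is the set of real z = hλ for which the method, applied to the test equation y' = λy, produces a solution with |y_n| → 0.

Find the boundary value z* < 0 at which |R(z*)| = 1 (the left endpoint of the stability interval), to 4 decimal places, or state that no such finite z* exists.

Set f=λy, z=hλ:
  y_{n+1} = y_n + z·[22/25·y_n + 3/25·y_{n+1}] ⇒ (1 − 3/25z)y_{n+1} = (1 + 22/25z)y_n
  ⇒ R(z) = (1 + 22/25z)/(1 − 3/25z).

Solve |R(x)|<1 on ℝ⁻.
x=-0.62: |R|=0.4229
R=−1: 1+22/25x = −1+3/25x ⇒ -19/25x=2 ⇒ x=2/(-19/25)=-2.6316
Confirm numerically:
  x=-2.087: |R|=0.66901 <1
  x=-2.045: |R|=0.64204 <1
  x=-1.379: |R|=0.18320 <1
  x=-3.193: |R|=1.30848 >1
  x=-2.941: |R|=1.17382 >1
So |R|<1 on (-2.6316, 0).

left endpoint -2.6316.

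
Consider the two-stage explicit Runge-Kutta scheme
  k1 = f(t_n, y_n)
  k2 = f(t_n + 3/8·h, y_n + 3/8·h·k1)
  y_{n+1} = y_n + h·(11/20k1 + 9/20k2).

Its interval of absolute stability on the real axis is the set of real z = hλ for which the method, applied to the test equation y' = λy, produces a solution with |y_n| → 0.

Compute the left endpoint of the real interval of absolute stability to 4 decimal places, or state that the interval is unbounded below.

z* = -5.9259.

Set f=λy, z=hλ:
  k1=λy_n ⇒ h·k1=z·y_n;  k2=λ(1+3/8z)y_n ⇒ h·k2=z(1+3/8z)y_n
  y_{n+1}/y_n = 1 + 11/20z + 9/20z(1+3/8z) = 1 + z + 27/160z²
  so R(z) = 1 + z + 27/160z².

Boundary: |R(x)|=1, x<0.
x=-1.17: |R|=0.0610
R=1: x+27/160x²=0 ⇒ x=−160/27=-5.9259; min R=1−1/(4·27/160)=-0.4815>−1
Confirm numerically:
  x=-4.368: |R|=0.14835 <1
  x=-4.088: |R|=0.26789 <1
  x=-3.764: |R|=0.37320 <1
  x=-6.245: |R|=1.33625 >1
  x=-6.171: |R|=1.25521 >1
So |R|<1 on (-5.9259, 0).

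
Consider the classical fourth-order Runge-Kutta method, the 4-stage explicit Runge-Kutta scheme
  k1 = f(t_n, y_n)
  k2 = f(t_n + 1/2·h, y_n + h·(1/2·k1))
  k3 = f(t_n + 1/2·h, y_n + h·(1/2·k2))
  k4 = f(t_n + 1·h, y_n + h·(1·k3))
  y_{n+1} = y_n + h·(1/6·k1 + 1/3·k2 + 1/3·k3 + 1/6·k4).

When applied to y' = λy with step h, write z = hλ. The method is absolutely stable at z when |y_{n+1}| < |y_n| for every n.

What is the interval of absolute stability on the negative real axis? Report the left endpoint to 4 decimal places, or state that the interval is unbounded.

z∈(-2.7853,0).

Set f=λy, z=hλ:
  order 4, 4-stage ⇒ R(z)=1+z+z^2/2+z^3/6+z^4/24
  (e.g. R(-0.87)=0.42257, |R|=0.42257)

Boundary: |R(x)|=1, x<0.
x=-0.87: |R|=0.4226
|R(-2.09)|=0.3675 |R(-1.11)|=0.3414 |R(-0.86)|=0.4266
Bisect:
  x_lo=-3.4785 |R|=2.6570  x_hi=-0.3678 |R|=0.6923
  mid=-1.92314 |R|=0.31059 →hi
  mid=-2.70083 |R|=0.87994 →hi
  mid=-3.08967 |R|=1.56464 →lo
  mid=-2.89525 |R|=1.17884 →lo
  mid=-2.79804 |R|=1.01939 →lo
  mid=-2.74943 |R|=0.94727 →hi
  mid=-2.77374 |R|=0.98271 →hi
  mid=-2.78589 |R|=1.00089 →lo
  ...
  [-2.78532,-2.78513] ⇒ x*=-2.7853
So |R|<1 on (-2.7853, 0).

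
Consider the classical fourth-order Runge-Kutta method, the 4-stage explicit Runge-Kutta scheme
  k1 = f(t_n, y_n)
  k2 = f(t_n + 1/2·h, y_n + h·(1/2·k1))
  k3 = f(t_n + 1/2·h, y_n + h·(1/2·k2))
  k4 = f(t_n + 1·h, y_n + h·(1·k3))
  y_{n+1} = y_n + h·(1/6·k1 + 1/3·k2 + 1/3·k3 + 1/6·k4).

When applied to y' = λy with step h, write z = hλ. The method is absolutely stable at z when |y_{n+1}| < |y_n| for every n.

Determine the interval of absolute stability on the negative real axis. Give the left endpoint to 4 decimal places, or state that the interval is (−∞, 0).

Test eqn y'=λy, z=hλ:
  order 4, 4-stage ⇒ R(z)=1+z+z^2/2+z^3/6+z^4/24
  (e.g. R(-0.62)=0.53864, |R|=0.53864)

Need |R(x)|<1, x<0.
x=-0.62: |R|=0.5386
|R(-2.48)|=0.6292 |R(-1)|=0.3750 |R(-0.68)|=0.5077
Bisect:
  x_lo=-3.4467 |R|=2.5494  x_hi=-0.1812 |R|=0.8343
  mid=-1.81395 |R|=0.28760 →hi
  mid=-2.63035 |R|=0.79044 →hi
  mid=-3.03855 |R|=1.45397 →lo
  mid=-2.83445 |R|=1.07667 →lo
  mid=-2.73240 |R|=0.92314 →hi
  mid=-2.78342 |R|=0.99718 →hi
  mid=-2.80894 |R|=1.03623 →lo
  mid=-2.79618 |R|=1.01654 →lo
  mid=-2.78980 |R|=1.00682 →lo
  mid=-2.78661 |R|=1.00199 →lo
  ...
  [-2.78542,-2.78522] ⇒ x*=-2.7853
Stable set (-2.7853, 0).

z∈(-2.7853,0).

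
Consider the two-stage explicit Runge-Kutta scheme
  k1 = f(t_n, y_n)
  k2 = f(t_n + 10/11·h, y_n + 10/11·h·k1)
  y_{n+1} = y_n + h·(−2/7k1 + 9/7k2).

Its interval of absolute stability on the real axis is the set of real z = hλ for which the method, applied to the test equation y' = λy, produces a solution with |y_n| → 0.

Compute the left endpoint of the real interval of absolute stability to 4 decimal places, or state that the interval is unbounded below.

On y'=λy, z=hλ:
  k1=λy_n ⇒ h·k1=z·y_n;  k2=λ(1+10/11z)y_n ⇒ h·k2=z(1+10/11z)y_n
  y_{n+1}/y_n = 1 − 2/7z + 9/7z(1+10/11z) = 1 + z + 90/77z²
  Hence R(z) = 1 + z + 90/77z².

Boundary: |R(x)|=1, x<0.
x=-1.76: |R|=2.8606
R=1: x+90/77x²=0 ⇒ x=−77/90=-0.8556; min R=1−1/(4·90/77)=0.7861>−1
Confirm numerically:
  x=-0.667: |R|=0.85300 <1
  x=-0.580: |R|=0.81319 <1
  x=-0.516: |R|=0.79521 <1
  x=-1.351: |R|=1.78235 >1
  x=-1.012: |R|=1.18505 >1
  x=-0.985: |R|=1.14903 >1
So |R|<1 on (-0.8556, 0).

z* = -0.8556.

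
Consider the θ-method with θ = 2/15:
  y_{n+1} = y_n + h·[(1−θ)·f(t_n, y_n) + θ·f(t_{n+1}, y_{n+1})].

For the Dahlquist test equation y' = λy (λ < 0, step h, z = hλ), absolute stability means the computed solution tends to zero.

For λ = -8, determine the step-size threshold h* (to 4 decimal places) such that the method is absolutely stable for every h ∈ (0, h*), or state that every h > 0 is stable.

Set f=λy, z=hλ:
  y_{n+1} = y_n + z·[13/15·y_n + 2/15·y_{n+1}] ⇒ (1 − 2/15z)y_{n+1} = (1 + 13/15z)y_n
  ⇒ R(z) = (1 + 13/15z)/(1 − 2/15z).

Boundary: |R(x)|=1, x<0.
x=-1.07: |R|=0.0636
R=−1: 1+13/15x = −1+2/15x ⇒ -11/15x=2 ⇒ x=2/(-11/15)=-2.7273
Confirm numerically:
  x=-2.443: |R|=0.84275 <1
  x=-1.936: |R|=0.53879 <1
  x=-1.910: |R|=0.52232 <1
  x=-1.486: |R|=0.24026 <1
  x=-3.325: |R|=1.30370 >1
  x=-2.927: |R|=1.10535 >1
So |R|<1 on (-2.7273, 0).

(-2.7273,0); λ=-8 ⇒ h* = (30/11)/8 = 0.3409.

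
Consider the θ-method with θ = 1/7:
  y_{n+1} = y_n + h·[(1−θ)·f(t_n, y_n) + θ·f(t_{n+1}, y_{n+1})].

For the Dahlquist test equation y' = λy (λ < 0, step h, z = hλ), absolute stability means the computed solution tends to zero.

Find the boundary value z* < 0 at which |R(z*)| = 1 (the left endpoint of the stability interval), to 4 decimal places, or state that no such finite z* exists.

Test eqn y'=λy, z=hλ:
  y_{n+1} = y_n + z·[6/7·y_n + 1/7·y_{n+1}] ⇒ (1 − 1/7z)y_{n+1} = (1 + 6/7z)y_n
  R(z) = (1 + 6/7z)/(1 − 1/7z).

Need |R(x)|<1, x<0.
x=-1.61: |R|=0.3089
R=−1: 1+6/7x = −1+1/7x ⇒ -5/7x=2 ⇒ x=2/(-5/7)=-2.8000
Confirm numerically:
  x=-2.686: |R|=0.94115 <1
  x=-2.366: |R|=0.76831 <1
  x=-2.363: |R|=0.76663 <1
  x=-2.225: |R|=0.68835 <1
  x=-3.372: |R|=1.27574 >1
  x=-3.281: |R|=1.23393 >1
Stable set (-2.8000, 0).

left endpoint -2.8000.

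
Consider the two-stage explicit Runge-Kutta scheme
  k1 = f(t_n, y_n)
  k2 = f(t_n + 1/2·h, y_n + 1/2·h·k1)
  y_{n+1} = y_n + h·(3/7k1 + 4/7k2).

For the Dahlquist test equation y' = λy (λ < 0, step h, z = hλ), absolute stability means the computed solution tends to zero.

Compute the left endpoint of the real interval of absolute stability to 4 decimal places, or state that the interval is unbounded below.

left endpoint -3.5000.

Test eqn y'=λy, z=hλ:
  k1=λy_n ⇒ h·k1=z·y_n;  k2=λ(1+1/2z)y_n ⇒ h·k2=z(1+1/2z)y_n
  y_{n+1}/y_n = 1 + 3/7z + 4/7z(1+1/2z) = 1 + z + 2/7z²
  Hence R(z) = 1 + z + 2/7z².

Solve |R(x)|<1 on ℝ⁻.
x=-0.4: |R|=0.6457
R=1: x+2/7x²=0 ⇒ x=−7/2=-3.5000; min R=1−1/(4·2/7)=0.1250>−1
Confirm numerically:
  x=-3.249: |R|=0.76700 <1
  x=-2.082: |R|=0.15649 <1
  x=-1.493: |R|=0.14387 <1
  x=-3.856: |R|=1.39221 >1
  x=-3.814: |R|=1.34217 >1
  x=-3.806: |R|=1.33275 >1
Stable set (-3.5000, 0).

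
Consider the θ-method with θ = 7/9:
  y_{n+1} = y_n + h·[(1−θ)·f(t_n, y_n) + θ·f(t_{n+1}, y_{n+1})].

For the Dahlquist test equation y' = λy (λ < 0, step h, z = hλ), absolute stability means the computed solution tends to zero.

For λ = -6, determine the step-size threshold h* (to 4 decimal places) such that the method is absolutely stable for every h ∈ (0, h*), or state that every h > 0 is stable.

interval (−∞, 0). Any h>0 works for λ=-6.

Test eqn y'=λy, z=hλ:
  y_{n+1} = y_n + z·[2/9·y_n + 7/9·y_{n+1}] ⇒ (1 − 7/9z)y_{n+1} = (1 + 2/9z)y_n
  ⇒ R(z) = (1 + 2/9z)/(1 − 7/9z).

Boundary: |R(x)|=1, x<0.
x=-1.43: |R|=0.3230
x=-2: |R|=0.2174
x=-10: |R|=0.1392
x=-100: |R|=0.2694
θ=7/9≥1/2 ⇒ |1+2/9x|<|1−7/9x| ∀x<0 ⇒ interval (−∞,0).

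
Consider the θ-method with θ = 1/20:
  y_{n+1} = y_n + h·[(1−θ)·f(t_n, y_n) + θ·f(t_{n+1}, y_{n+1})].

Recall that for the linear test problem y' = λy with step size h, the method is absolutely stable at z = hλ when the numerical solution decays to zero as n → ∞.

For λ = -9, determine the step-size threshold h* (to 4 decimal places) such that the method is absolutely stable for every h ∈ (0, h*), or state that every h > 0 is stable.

On y'=λy, z=hλ:
  y_{n+1} = y_n + z·[19/20·y_n + 1/20·y_{n+1}] ⇒ (1 − 1/20z)y_{n+1} = (1 + 19/20z)y_n
  ⇒ R(z) = (1 + 19/20z)/(1 − 1/20z).

Need |R(x)|<1, x<0.
x=-0.56: |R|=0.4553
R=−1: 1+19/20x = −1+1/20x ⇒ -9/10x=2 ⇒ x=2/(-9/10)=-2.2222
Confirm numerically:
  x=-1.737: |R|=0.59820 <1
  x=-1.211: |R|=0.14186 <1
  x=-0.995: |R|=0.05216 <1
  x=-2.406: |R|=1.14764 >1
  x=-2.271: |R|=1.03942 >1
Stable set (-2.2222, 0).

(-2.2222,0); λ=-9 ⇒ h* = (20/9)/9 = 0.2469.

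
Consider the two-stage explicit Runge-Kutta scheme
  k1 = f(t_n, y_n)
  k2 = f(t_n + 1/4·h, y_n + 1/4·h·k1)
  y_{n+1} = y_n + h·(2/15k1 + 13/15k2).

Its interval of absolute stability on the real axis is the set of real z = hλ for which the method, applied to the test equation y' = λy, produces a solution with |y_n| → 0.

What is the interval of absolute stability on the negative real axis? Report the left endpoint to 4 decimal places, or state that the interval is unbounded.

Test eqn y'=λy, z=hλ:
  k1=λy_n ⇒ h·k1=z·y_n;  k2=λ(1+1/4z)y_n ⇒ h·k2=z(1+1/4z)y_n
  y_{n+1}/y_n = 1 + 2/15z + 13/15z(1+1/4z) = 1 + z + 13/60z²
  Hence R(z) = 1 + z + 13/60z².

Find x<0 with |R(x)|<1.
x=-0.89: |R|=0.2816
R=1: x+13/60x²=0 ⇒ x=−60/13=-4.6154; min R=1−1/(4·13/60)=-0.1538>−1
Confirm numerically:
  x=-4.043: |R|=0.49860 <1
  x=-3.200: |R|=0.01867 <1
  x=-2.937: |R|=0.06804 <1
  x=-2.460: |R|=0.14882 <1
  x=-5.136: |R|=1.57934 >1
  x=-4.960: |R|=1.37035 >1
Stable set (-4.6154, 0).

z∈(-4.6154,0).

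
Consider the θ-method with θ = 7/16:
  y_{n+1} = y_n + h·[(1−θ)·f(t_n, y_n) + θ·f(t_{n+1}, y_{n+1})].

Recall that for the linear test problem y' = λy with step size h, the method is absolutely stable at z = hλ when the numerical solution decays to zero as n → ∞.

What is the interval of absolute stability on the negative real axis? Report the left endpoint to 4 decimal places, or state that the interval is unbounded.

(-16.0000, 0).

With y'=λy (z=hλ):
  y_{n+1} = y_n + z·[9/16·y_n + 7/16·y_{n+1}] ⇒ (1 − 7/16z)y_{n+1} = (1 + 9/16z)y_n
  Hence R(z) = (1 + 9/16z)/(1 − 7/16z).

Boundary: |R(x)|=1, x<0.
x=-0.88: |R|=0.3646
R=−1: 1+9/16x = −1+7/16x ⇒ -1/8x=2 ⇒ x=2/(-1/8)=-16.0000
Confirm numerically:
  x=-13.099: |R|=0.94612 <1
  x=-9.890: |R|=0.85662 <1
  x=-8.748: |R|=0.81221 <1
  x=-16.293: |R|=1.00451 >1
  x=-16.189: |R|=1.00292 >1
So |R|<1 on (-16.0000, 0).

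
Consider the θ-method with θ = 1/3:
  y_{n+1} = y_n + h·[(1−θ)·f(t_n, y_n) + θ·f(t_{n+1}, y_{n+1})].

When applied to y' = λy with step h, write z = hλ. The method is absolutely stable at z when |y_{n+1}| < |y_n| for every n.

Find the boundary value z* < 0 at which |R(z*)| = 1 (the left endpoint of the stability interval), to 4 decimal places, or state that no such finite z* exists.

z* = -6.0000.

Set f=λy, z=hλ:
  y_{n+1} = y_n + z·[2/3·y_n + 1/3·y_{n+1}] ⇒ (1 − 1/3z)y_{n+1} = (1 + 2/3z)y_n
  Hence R(z) = (1 + 2/3z)/(1 − 1/3z).

Need |R(x)|<1, x<0.
x=-0.49: |R|=0.5788
R=−1: 1+2/3x = −1+1/3x ⇒ -1/3x=2 ⇒ x=2/(-1/3)=-6.0000
Confirm numerically:
  x=-5.357: |R|=0.92306 <1
  x=-2.981: |R|=0.49523 <1
  x=-2.737: |R|=0.43124 <1
  x=-6.551: |R|=1.05769 >1
  x=-6.440: |R|=1.04661 >1
Interval (-6.0000, 0).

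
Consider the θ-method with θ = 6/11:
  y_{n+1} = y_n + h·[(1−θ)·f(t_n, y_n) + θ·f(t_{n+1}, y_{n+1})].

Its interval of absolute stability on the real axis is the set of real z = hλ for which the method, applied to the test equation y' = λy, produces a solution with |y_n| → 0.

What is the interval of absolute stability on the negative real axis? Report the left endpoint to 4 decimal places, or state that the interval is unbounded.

interval (−∞, 0).

On y'=λy, z=hλ:
  y_{n+1} = y_n + z·[5/11·y_n + 6/11·y_{n+1}] ⇒ (1 − 6/11z)y_{n+1} = (1 + 5/11z)y_n
  so R(z) = (1 + 5/11z)/(1 − 6/11z).

Boundary: |R(x)|=1, x<0.
x=-1.67: |R|=0.1261
x=-2: |R|=0.0435
x=-10: |R|=0.5493
x=-100: |R|=0.8003
θ=6/11≥1/2 ⇒ |1+5/11x|<|1−6/11x| ∀x<0 ⇒ interval (−∞,0).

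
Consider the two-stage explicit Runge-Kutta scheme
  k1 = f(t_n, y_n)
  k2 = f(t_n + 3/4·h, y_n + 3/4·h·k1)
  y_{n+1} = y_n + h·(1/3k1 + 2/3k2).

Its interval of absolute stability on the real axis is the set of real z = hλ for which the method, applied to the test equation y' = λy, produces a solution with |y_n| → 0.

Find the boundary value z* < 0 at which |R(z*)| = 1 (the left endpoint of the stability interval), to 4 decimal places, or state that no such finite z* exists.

With y'=λy (z=hλ):
  k1=λy_n ⇒ h·k1=z·y_n;  k2=λ(1+3/4z)y_n ⇒ h·k2=z(1+3/4z)y_n
  y_{n+1}/y_n = 1 + 1/3z + 2/3z(1+3/4z) = 1 + z + 1/2z²
  so R(z) = 1 + z + 1/2z².

Find x<0 with |R(x)|<1.
x=-1.75: |R|=0.7812
R=1: x+1/2x²=0 ⇒ x=−2=-2.0000; min R=1−1/(4·1/2)=0.5000>−1
Confirm numerically:
  x=-1.858: |R|=0.86808 <1
  x=-1.382: |R|=0.57296 <1
  x=-1.360: |R|=0.56480 <1
  x=-2.357: |R|=1.42072 >1
  x=-2.342: |R|=1.40048 >1
Interval (-2.0000, 0).

z* = -2.0000.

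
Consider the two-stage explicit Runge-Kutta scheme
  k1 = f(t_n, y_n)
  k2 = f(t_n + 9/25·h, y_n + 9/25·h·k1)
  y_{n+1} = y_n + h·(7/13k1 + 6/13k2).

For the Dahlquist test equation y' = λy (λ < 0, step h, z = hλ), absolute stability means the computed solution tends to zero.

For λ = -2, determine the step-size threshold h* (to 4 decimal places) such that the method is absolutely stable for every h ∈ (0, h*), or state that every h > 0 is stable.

Test eqn y'=λy, z=hλ:
  k1=λy_n ⇒ h·k1=z·y_n;  k2=λ(1+9/25z)y_n ⇒ h·k2=z(1+9/25z)y_n
  y_{n+1}/y_n = 1 + 7/13z + 6/13z(1+9/25z) = 1 + z + 54/325z²
  Hence R(z) = 1 + z + 54/325z².

Solve |R(x)|<1 on ℝ⁻.
x=-0.84: |R|=0.2772
R=1: x+54/325x²=0 ⇒ x=−325/54=-6.0185; min R=1−1/(4·54/325)=-0.5046>−1
Confirm numerically:
  x=-5.957: |R|=0.93911 <1
  x=-5.376: |R|=0.42607 <1
  x=-5.186: |R|=0.28264 <1
  x=-4.680: |R|=0.04083 <1
  x=-6.381: |R|=1.38431 >1
  x=-6.325: |R|=1.32209 >1
Interval (-6.0185, 0).

(-6.0185,0); λ=-2 ⇒ h* = (325/54)/2 = 3.0093.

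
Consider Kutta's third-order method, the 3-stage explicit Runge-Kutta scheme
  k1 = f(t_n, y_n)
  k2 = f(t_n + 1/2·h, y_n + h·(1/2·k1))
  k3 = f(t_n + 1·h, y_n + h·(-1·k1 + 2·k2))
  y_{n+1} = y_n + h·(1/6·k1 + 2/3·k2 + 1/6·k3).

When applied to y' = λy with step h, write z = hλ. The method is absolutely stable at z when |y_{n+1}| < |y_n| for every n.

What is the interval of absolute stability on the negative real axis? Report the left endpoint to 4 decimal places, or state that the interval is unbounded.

z∈(-2.5127,0).

Test eqn y'=λy, z=hλ:
  order 3, 3-stage ⇒ R(z)=1+z+z^2/2+z^3/6
  (e.g. R(-1.26)=0.20040, |R|=0.20040)

Boundary: |R(x)|=1, x<0.
x=-1.26: |R|=0.2004
|R(-2.43)|=0.8690 |R(-1.9)|=0.2382 |R(-0.69)|=0.4933
Bisect:
  x_lo=-3.0004 |R|=2.0010  x_hi=-0.0767 |R|=0.9262
  mid=-1.53854 |R|=0.03803 →hi
  mid=-2.26948 |R|=0.64238 →hi
  mid=-2.63494 |R|=1.21252 →lo
  mid=-2.45221 |R|=0.90320 →hi
  mid=-2.54358 |R|=1.05142 →lo
  mid=-2.49789 |R|=0.97575 →hi
  mid=-2.52074 |R|=1.01319 →lo
  mid=-2.50932 |R|=0.99437 →hi
  mid=-2.51503 |R|=1.00375 →lo
  ...
  [-2.51288,-2.51271] ⇒ x*=-2.5127
Interval (-2.5127, 0).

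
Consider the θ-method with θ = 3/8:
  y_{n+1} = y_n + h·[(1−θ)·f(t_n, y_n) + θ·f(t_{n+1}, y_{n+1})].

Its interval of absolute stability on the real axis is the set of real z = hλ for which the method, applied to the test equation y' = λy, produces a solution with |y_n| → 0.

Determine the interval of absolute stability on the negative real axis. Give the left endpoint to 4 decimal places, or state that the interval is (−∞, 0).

(-8.0000, 0).

On y'=λy, z=hλ:
  y_{n+1} = y_n + z·[5/8·y_n + 3/8·y_{n+1}] ⇒ (1 − 3/8z)y_{n+1} = (1 + 5/8z)y_n
  ⇒ R(z) = (1 + 5/8z)/(1 − 3/8z).

Find x<0 with |R(x)|<1.
x=-0.38: |R|=0.6674
R=−1: 1+5/8x = −1+3/8x ⇒ -1/4x=2 ⇒ x=2/(-1/4)=-8.0000
Confirm numerically:
  x=-7.038: |R|=0.93391 <1
  x=-5.782: |R|=0.82498 <1
  x=-5.659: |R|=0.81255 <1
  x=-4.780: |R|=0.71173 <1
  x=-8.316: |R|=1.01918 >1
  x=-8.142: |R|=1.00876 >1
So |R|<1 on (-8.0000, 0).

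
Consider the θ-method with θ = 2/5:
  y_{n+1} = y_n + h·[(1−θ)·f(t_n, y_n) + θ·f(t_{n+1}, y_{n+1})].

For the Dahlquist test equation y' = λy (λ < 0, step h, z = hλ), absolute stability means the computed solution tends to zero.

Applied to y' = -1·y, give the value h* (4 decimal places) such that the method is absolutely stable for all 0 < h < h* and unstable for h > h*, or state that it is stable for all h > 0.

On y'=λy, z=hλ:
  y_{n+1} = y_n + z·[3/5·y_n + 2/5·y_{n+1}] ⇒ (1 − 2/5z)y_{n+1} = (1 + 3/5z)y_n
  R(z) = (1 + 3/5z)/(1 − 2/5z).

Boundary: |R(x)|=1, x<0.
x=-1.54: |R|=0.0470
R=−1: 1+3/5x = −1+2/5x ⇒ -1/5x=2 ⇒ x=2/(-1/5)=-10.0000
Confirm numerically:
  x=-9.977: |R|=0.99908 <1
  x=-9.264: |R|=0.96872 <1
  x=-7.650: |R|=0.88424 <1
  x=-10.579: |R|=1.02213 >1
  x=-10.412: |R|=1.01595 >1
Stable set (-10.0000, 0).

(-10.0000,0); λ=-1 ⇒ h* = (10)/1 = 10.0000.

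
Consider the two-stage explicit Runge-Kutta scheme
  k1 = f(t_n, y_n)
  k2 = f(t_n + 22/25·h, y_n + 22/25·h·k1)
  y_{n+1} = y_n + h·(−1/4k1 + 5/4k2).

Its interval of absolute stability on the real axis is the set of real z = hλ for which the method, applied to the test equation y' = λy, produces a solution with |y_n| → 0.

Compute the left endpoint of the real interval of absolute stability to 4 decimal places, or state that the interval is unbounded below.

Test eqn y'=λy, z=hλ:
  k1=λy_n ⇒ h·k1=z·y_n;  k2=λ(1+22/25z)y_n ⇒ h·k2=z(1+22/25z)y_n
  y_{n+1}/y_n = 1 − 1/4z + 5/4z(1+22/25z) = 1 + z + 11/10z²
  ⇒ R(z) = 1 + z + 11/10z².

Need |R(x)|<1, x<0.
x=-1.09: |R|=1.2169
R=1: x+11/10x²=0 ⇒ x=−10/11=-0.9091; min R=1−1/(4·11/10)=0.7727>−1
Confirm numerically:
  x=-0.867: |R|=0.95986 <1
  x=-0.732: |R|=0.85741 <1
  x=-0.368: |R|=0.78097 <1
  x=-0.988: |R|=1.08576 >1
  x=-0.975: |R|=1.07069 >1
  x=-0.967: |R|=1.06160 >1
Stable set (-0.9091, 0).

z* = -0.9091.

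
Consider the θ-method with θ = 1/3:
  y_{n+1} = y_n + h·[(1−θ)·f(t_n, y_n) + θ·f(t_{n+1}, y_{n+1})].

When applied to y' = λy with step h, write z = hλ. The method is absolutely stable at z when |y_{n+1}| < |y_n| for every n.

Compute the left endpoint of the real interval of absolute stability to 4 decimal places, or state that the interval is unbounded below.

With y'=λy (z=hλ):
  y_{n+1} = y_n + z·[2/3·y_n + 1/3·y_{n+1}] ⇒ (1 − 1/3z)y_{n+1} = (1 + 2/3z)y_n
  R(z) = (1 + 2/3z)/(1 − 1/3z).

Solve |R(x)|<1 on ℝ⁻.
x=-1.12: |R|=0.1845
R=−1: 1+2/3x = −1+1/3x ⇒ -1/3x=2 ⇒ x=2/(-1/3)=-6.0000
Confirm numerically:
  x=-5.689: |R|=0.96421 <1
  x=-5.107: |R|=0.88985 <1
  x=-4.742: |R|=0.83751 <1
  x=-3.765: |R|=0.66962 <1
  x=-6.543: |R|=1.05690 >1
  x=-6.349: |R|=1.03733 >1
So |R|<1 on (-6.0000, 0).

left endpoint -6.0000.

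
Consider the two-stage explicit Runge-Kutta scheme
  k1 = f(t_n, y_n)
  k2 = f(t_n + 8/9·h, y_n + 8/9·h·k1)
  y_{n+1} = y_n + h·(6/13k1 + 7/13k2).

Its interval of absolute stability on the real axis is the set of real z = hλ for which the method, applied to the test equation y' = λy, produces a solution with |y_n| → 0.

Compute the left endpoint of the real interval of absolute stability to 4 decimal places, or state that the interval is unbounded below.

Test eqn y'=λy, z=hλ:
  k1=λy_n ⇒ h·k1=z·y_n;  k2=λ(1+8/9z)y_n ⇒ h·k2=z(1+8/9z)y_n
  y_{n+1}/y_n = 1 + 6/13z + 7/13z(1+8/9z) = 1 + z + 56/117z²
  Hence R(z) = 1 + z + 56/117z².

Boundary: |R(x)|=1, x<0.
x=-1.27: |R|=0.5020
R=1: x+56/117x²=0 ⇒ x=−117/56=-2.0893; min R=1−1/(4·56/117)=0.4777>−1
Confirm numerically:
  x=-1.430: |R|=0.54876 <1
  x=-1.173: |R|=0.48556 <1
  x=-1.119: |R|=0.48032 <1
  x=-0.838: |R|=0.49812 <1
  x=-2.220: |R|=1.13889 >1
  x=-2.153: |R|=1.06566 >1
Interval (-2.0893, 0).

z* = -2.0893.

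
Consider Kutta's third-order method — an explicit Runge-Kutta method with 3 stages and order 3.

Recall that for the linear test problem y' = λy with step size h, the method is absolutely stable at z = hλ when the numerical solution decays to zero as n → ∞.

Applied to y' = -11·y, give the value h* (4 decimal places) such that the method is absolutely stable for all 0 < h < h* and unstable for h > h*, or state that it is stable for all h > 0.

(-2.5127,0); λ=-11 ⇒ h* = 0.2284.

Test eqn y'=λy, z=hλ:
  order 3, 3-stage ⇒ R(z)=1+z+z^2/2+z^3/6
  (e.g. R(-0.52)=0.59177, |R|=0.59177)

Find x<0 with |R(x)|<1.
x=-0.52: |R|=0.5918
|R(-2.41)|=0.8389 |R(-2.06)|=0.3952 |R(-1.76)|=0.1198
Bisect:
  x_lo=-2.9988 |R|=1.9970  x_hi=-0.3394 |R|=0.7116
  mid=-1.66912 |R|=0.05115 →hi
  mid=-2.33395 |R|=0.72925 →hi
  mid=-2.66637 |R|=1.27104 →lo
  mid=-2.50016 |R|=0.97943 →hi
  mid=-2.58326 |R|=1.11977 →lo
  mid=-2.54171 |R|=1.04827 →lo
  mid=-2.52094 |R|=1.01352 →lo
  mid=-2.51055 |R|=0.99639 →hi
  mid=-2.51574 |R|=1.00493 →lo
  ...
  [-2.51282,-2.51266] ⇒ x*=-2.5127
Stable set (-2.5127, 0).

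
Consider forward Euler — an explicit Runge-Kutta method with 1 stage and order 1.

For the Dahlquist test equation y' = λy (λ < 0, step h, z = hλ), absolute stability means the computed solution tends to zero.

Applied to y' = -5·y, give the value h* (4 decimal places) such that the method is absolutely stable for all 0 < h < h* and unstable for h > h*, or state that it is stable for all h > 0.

(-2.0000,0); λ=-5 ⇒ h* = 0.4000.

Test eqn y'=λy, z=hλ:
  order 1, 1-stage ⇒ R(z)=1+z
  (e.g. R(-0.49)=0.51000, |R|=0.51000)

Need |R(x)|<1, x<0.
x=-0.49: |R|=0.5100
|R(-2.31)|=1.3100 |R(-2.04)|=1.0400 |R(-1.45)|=0.4500
Bisect:
  x_lo=-2.7179 |R|=1.7179  x_hi=-0.2997 |R|=0.7003
  mid=-1.50881 |R|=0.50881 →hi
  mid=-2.11338 |R|=1.11338 →lo
  mid=-1.81109 |R|=0.81109 →hi
  mid=-1.96223 |R|=0.96223 →hi
  mid=-2.03780 |R|=1.03780 →lo
  mid=-2.00002 |R|=1.00002 →lo
  mid=-1.98113 |R|=0.98113 →hi
  mid=-1.99057 |R|=0.99057 →hi
  mid=-1.99530 |R|=0.99530 →hi
  ...
  [-2.00002,-1.99987] ⇒ x*=-2.0000
So |R|<1 on (-2.0000, 0).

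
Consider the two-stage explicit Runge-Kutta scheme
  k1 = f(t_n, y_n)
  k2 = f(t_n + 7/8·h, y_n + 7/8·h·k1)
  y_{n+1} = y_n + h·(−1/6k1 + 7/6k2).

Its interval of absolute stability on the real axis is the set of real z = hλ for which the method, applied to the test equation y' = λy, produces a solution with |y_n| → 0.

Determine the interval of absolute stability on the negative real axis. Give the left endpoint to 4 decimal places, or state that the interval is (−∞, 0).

z∈(-0.9796,0).

Set f=λy, z=hλ:
  k1=λy_n ⇒ h·k1=z·y_n;  k2=λ(1+7/8z)y_n ⇒ h·k2=z(1+7/8z)y_n
  y_{n+1}/y_n = 1 − 1/6z + 7/6z(1+7/8z) = 1 + z + 49/48z²
  R(z) = 1 + z + 49/48z².

Boundary: |R(x)|=1, x<0.
x=-1.68: |R|=2.2012
R=1: x+49/48x²=0 ⇒ x=−48/49=-0.9796; min R=1−1/(4·49/48)=0.7551>−1
Confirm numerically:
  x=-0.697: |R|=0.79893 <1
  x=-0.672: |R|=0.78899 <1
  x=-0.407: |R|=0.76210 <1
  x=-1.383: |R|=1.56954 >1
  x=-1.367: |R|=1.54062 >1
Interval (-0.9796, 0).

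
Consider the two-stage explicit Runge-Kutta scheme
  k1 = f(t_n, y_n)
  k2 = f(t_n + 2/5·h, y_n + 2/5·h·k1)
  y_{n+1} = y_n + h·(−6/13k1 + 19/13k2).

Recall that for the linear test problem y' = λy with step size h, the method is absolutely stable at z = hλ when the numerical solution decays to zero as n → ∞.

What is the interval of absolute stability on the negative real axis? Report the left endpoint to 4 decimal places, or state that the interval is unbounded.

With y'=λy (z=hλ):
  k1=λy_n ⇒ h·k1=z·y_n;  k2=λ(1+2/5z)y_n ⇒ h·k2=z(1+2/5z)y_n
  y_{n+1}/y_n = 1 − 6/13z + 19/13z(1+2/5z) = 1 + z + 38/65z²
  ⇒ R(z) = 1 + z + 38/65z².

Need |R(x)|<1, x<0.
x=-0.35: |R|=0.7216
R=1: x+38/65x²=0 ⇒ x=−65/38=-1.7105; min R=1−1/(4·38/65)=0.5724>−1
Confirm numerically:
  x=-1.658: |R|=0.94909 <1
  x=-1.620: |R|=0.91426 <1
  x=-1.560: |R|=0.86272 <1
  x=-0.804: |R|=0.57390 <1
  x=-1.864: |R|=1.16724 >1
  x=-1.832: |R|=1.13010 >1
Stable set (-1.7105, 0).

(-1.7105, 0).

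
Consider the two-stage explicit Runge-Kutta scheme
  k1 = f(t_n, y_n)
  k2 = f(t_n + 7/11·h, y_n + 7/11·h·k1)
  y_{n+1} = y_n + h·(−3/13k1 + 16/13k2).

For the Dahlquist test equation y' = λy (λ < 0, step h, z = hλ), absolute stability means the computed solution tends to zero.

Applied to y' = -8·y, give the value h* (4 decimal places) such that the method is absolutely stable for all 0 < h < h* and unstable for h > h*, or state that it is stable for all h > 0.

(-1.2768,0); λ=-8 ⇒ h* = (143/112)/8 = 0.1596.

On y'=λy, z=hλ:
  k1=λy_n ⇒ h·k1=z·y_n;  k2=λ(1+7/11z)y_n ⇒ h·k2=z(1+7/11z)y_n
  y_{n+1}/y_n = 1 − 3/13z + 16/13z(1+7/11z) = 1 + z + 112/143z²
  ⇒ R(z) = 1 + z + 112/143z².

Need |R(x)|<1, x<0.
x=-1.56: |R|=1.3460
R=1: x+112/143x²=0 ⇒ x=−143/112=-1.2768; min R=1−1/(4·112/143)=0.6808>−1
Confirm numerically:
  x=-1.231: |R|=0.95586 <1
  x=-0.861: |R|=0.71962 <1
  x=-0.591: |R|=0.68256 <1
  x=-1.569: |R|=1.35909 >1
  x=-1.537: |R|=1.31325 >1
Interval (-1.2768, 0).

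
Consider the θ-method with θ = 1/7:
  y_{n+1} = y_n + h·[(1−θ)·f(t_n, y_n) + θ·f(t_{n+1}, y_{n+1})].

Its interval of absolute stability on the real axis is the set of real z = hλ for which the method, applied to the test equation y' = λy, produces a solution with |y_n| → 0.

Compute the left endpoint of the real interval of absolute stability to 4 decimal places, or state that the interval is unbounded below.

left endpoint -2.8000.

Set f=λy, z=hλ:
  y_{n+1} = y_n + z·[6/7·y_n + 1/7·y_{n+1}] ⇒ (1 − 1/7z)y_{n+1} = (1 + 6/7z)y_n
  R(z) = (1 + 6/7z)/(1 − 1/7z).

Boundary: |R(x)|=1, x<0.
x=-0.98: |R|=0.1404
R=−1: 1+6/7x = −1+1/7x ⇒ -5/7x=2 ⇒ x=2/(-5/7)=-2.8000
Confirm numerically:
  x=-2.367: |R|=0.76887 <1
  x=-2.174: |R|=0.65882 <1
  x=-1.358: |R|=0.13735 <1
  x=-1.295: |R|=0.09283 <1
  x=-3.240: |R|=1.21484 >1
  x=-3.037: |R|=1.11806 >1
  x=-3.006: |R|=1.10294 >1
Interval (-2.8000, 0).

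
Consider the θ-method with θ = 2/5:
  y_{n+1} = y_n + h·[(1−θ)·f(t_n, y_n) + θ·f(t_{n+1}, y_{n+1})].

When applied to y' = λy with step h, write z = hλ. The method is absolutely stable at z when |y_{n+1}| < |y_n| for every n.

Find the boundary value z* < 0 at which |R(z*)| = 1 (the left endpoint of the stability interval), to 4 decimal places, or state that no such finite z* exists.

z* = -10.0000.

With y'=λy (z=hλ):
  y_{n+1} = y_n + z·[3/5·y_n + 2/5·y_{n+1}] ⇒ (1 − 2/5z)y_{n+1} = (1 + 3/5z)y_n
  R(z) = (1 + 3/5z)/(1 − 2/5z).

Find x<0 with |R(x)|<1.
x=-0.77: |R|=0.4113
R=−1: 1+3/5x = −1+2/5x ⇒ -1/5x=2 ⇒ x=2/(-1/5)=-10.0000
Confirm numerically:
  x=-9.337: |R|=0.97199 <1
  x=-9.054: |R|=0.95906 <1
  x=-8.344: |R|=0.92364 <1
  x=-10.439: |R|=1.01696 >1
  x=-10.270: |R|=1.01057 >1
  x=-10.091: |R|=1.00361 >1
Interval (-10.0000, 0).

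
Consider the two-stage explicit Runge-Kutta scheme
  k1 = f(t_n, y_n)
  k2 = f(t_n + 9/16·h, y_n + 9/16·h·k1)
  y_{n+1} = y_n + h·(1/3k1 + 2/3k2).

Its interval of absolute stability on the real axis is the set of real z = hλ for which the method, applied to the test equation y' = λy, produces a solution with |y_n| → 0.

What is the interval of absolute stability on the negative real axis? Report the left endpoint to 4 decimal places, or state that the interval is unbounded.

z∈(-2.6667,0).

Test eqn y'=λy, z=hλ:
  k1=λy_n ⇒ h·k1=z·y_n;  k2=λ(1+9/16z)y_n ⇒ h·k2=z(1+9/16z)y_n
  y_{n+1}/y_n = 1 + 1/3z + 2/3z(1+9/16z) = 1 + z + 3/8z²
  Hence R(z) = 1 + z + 3/8z².

Find x<0 with |R(x)|<1.
x=-0.42: |R|=0.6462
R=1: x+3/8x²=0 ⇒ x=−8/3=-2.6667; min R=1−1/(4·3/8)=0.3333>−1
Confirm numerically:
  x=-2.503: |R|=0.84638 <1
  x=-1.430: |R|=0.33684 <1
  x=-1.131: |R|=0.34869 <1
  x=-3.043: |R|=1.42944 >1
  x=-3.000: |R|=1.37500 >1
  x=-2.748: |R|=1.08381 >1
Interval (-2.6667, 0).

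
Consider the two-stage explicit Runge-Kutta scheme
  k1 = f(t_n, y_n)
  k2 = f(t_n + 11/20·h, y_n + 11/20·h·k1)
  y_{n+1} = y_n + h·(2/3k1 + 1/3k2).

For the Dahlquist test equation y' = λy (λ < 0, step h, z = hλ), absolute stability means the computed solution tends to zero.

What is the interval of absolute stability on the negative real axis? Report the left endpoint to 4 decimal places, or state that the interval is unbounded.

Set f=λy, z=hλ:
  k1=λy_n ⇒ h·k1=z·y_n;  k2=λ(1+11/20z)y_n ⇒ h·k2=z(1+11/20z)y_n
  y_{n+1}/y_n = 1 + 2/3z + 1/3z(1+11/20z) = 1 + z + 11/60z²
  Hence R(z) = 1 + z + 11/60z².

Solve |R(x)|<1 on ℝ⁻.
x=-1.71: |R|=0.1739
R=1: x+11/60x²=0 ⇒ x=−60/11=-5.4545; min R=1−1/(4·11/60)=-0.3636>−1
Confirm numerically:
  x=-5.254: |R|=0.80683 <1
  x=-4.303: |R|=0.09156 <1
  x=-4.073: |R|=0.03162 <1
  x=-3.885: |R|=0.11791 <1
  x=-5.818: |R|=1.38767 >1
  x=-5.611: |R|=1.16094 >1
  x=-5.526: |R|=1.07239 >1
Interval (-5.4545, 0).

(-5.4545, 0).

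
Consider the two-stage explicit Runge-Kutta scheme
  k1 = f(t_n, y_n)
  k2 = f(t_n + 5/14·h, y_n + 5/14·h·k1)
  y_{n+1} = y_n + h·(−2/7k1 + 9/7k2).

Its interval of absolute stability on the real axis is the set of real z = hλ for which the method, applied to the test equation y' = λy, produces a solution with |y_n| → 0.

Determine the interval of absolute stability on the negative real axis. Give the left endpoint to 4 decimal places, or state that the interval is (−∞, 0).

(-2.1778, 0).

Set f=λy, z=hλ:
  k1=λy_n ⇒ h·k1=z·y_n;  k2=λ(1+5/14z)y_n ⇒ h·k2=z(1+5/14z)y_n
  y_{n+1}/y_n = 1 − 2/7z + 9/7z(1+5/14z) = 1 + z + 45/98z²
  so R(z) = 1 + z + 45/98z².

Solve |R(x)|<1 on ℝ⁻.
x=-1.53: |R|=0.5449
R=1: x+45/98x²=0 ⇒ x=−98/45=-2.1778; min R=1−1/(4·45/98)=0.4556>−1
Confirm numerically:
  x=-2.074: |R|=0.90117 <1
  x=-1.716: |R|=0.63614 <1
  x=-1.363: |R|=0.49006 <1
  x=-2.646: |R|=1.56889 >1
  x=-2.342: |R|=1.17661 >1
Stable set (-2.1778, 0).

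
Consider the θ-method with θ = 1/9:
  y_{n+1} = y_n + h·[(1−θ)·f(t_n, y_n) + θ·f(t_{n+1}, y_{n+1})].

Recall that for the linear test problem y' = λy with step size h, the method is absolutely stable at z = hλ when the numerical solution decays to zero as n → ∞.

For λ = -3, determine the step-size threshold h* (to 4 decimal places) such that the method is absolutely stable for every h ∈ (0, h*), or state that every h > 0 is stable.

Set f=λy, z=hλ:
  y_{n+1} = y_n + z·[8/9·y_n + 1/9·y_{n+1}] ⇒ (1 − 1/9z)y_{n+1} = (1 + 8/9z)y_n
  R(z) = (1 + 8/9z)/(1 − 1/9z).

Boundary: |R(x)|=1, x<0.
x=-1.7: |R|=0.4299
R=−1: 1+8/9x = −1+1/9x ⇒ -7/9x=2 ⇒ x=2/(-7/9)=-2.5714
Confirm numerically:
  x=-2.165: |R|=0.74519 <1
  x=-1.960: |R|=0.60949 <1
  x=-1.355: |R|=0.17769 <1
  x=-3.158: |R|=1.33772 >1
  x=-3.154: |R|=1.33553 >1
Interval (-2.5714, 0).

(-2.5714,0); λ=-3 ⇒ h* = (18/7)/3 = 0.8571.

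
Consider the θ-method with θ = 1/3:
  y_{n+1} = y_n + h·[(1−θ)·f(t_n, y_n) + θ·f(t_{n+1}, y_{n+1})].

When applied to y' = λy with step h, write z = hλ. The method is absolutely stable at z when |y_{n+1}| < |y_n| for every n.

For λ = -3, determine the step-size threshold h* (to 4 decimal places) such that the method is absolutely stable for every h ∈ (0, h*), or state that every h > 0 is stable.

(-6.0000,0); λ=-3 ⇒ h* = (6)/3 = 2.0000.

Set f=λy, z=hλ:
  y_{n+1} = y_n + z·[2/3·y_n + 1/3·y_{n+1}] ⇒ (1 − 1/3z)y_{n+1} = (1 + 2/3z)y_n
  ⇒ R(z) = (1 + 2/3z)/(1 − 1/3z).

Need |R(x)|<1, x<0.
x=-1.29: |R|=0.0979
R=−1: 1+2/3x = −1+1/3x ⇒ -1/3x=2 ⇒ x=2/(-1/3)=-6.0000
Confirm numerically:
  x=-4.567: |R|=0.81063 <1
  x=-4.151: |R|=0.74143 <1
  x=-3.214: |R|=0.55166 <1
  x=-2.829: |R|=0.45600 <1
  x=-6.567: |R|=1.05927 >1
  x=-6.439: |R|=1.04651 >1
Interval (-6.0000, 0).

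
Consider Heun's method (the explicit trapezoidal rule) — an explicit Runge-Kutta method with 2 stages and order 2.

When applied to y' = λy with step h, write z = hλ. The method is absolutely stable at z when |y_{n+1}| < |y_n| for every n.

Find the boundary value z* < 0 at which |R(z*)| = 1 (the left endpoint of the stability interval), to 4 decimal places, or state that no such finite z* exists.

z* = -2.0000.

Test eqn y'=λy, z=hλ:
  order 2, 2-stage ⇒ R(z)=1+z+z^2/2
  (e.g. R(-1.3)=0.54500, |R|=0.54500)

Boundary: |R(x)|=1, x<0.
x=-1.3: |R|=0.5450
|R(-2.34)|=1.3978 |R(-1.99)|=0.9900 |R(-1.22)|=0.5242
Bisect:
  x_lo=-2.3010 |R|=1.3463  x_hi=-0.3855 |R|=0.6888
  mid=-1.34325 |R|=0.55891 →hi
  mid=-1.82214 |R|=0.83796 →hi
  mid=-2.06159 |R|=1.06349 →lo
  mid=-1.94187 |R|=0.94356 →hi
  mid=-2.00173 |R|=1.00173 →lo
  mid=-1.97180 |R|=0.97219 →hi
  mid=-1.98676 |R|=0.98685 →hi
  ...
  [-2.00009,-1.99997] ⇒ x*=-2.0000
Stable set (-2.0000, 0).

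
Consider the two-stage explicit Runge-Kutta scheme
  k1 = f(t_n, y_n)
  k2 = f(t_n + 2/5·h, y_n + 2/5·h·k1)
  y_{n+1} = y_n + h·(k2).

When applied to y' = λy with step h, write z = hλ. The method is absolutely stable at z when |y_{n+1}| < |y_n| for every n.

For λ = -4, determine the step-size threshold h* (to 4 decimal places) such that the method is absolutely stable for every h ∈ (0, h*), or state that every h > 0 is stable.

Test eqn y'=λy, z=hλ:
  k1=λy_n ⇒ h·k1=z·y_n;  k2=λ(1+2/5z)y_n ⇒ h·k2=z(1+2/5z)y_n
  y_{n+1}/y_n = 1 + z(1+2/5z) = 1 + z + 2/5z²
  R(z) = 1 + z + 2/5z².

Boundary: |R(x)|=1, x<0.
x=-0.43: |R|=0.6440
R=1: x+2/5x²=0 ⇒ x=−5/2=-2.5000; min R=1−1/(4·2/5)=0.3750>−1
Confirm numerically:
  x=-2.216: |R|=0.74826 <1
  x=-2.209: |R|=0.74287 <1
  x=-2.140: |R|=0.69184 <1
  x=-2.822: |R|=1.36347 >1
  x=-2.569: |R|=1.07090 >1
Stable set (-2.5000, 0).

(-2.5000,0); λ=-4 ⇒ h* = (5/2)/4 = 0.6250.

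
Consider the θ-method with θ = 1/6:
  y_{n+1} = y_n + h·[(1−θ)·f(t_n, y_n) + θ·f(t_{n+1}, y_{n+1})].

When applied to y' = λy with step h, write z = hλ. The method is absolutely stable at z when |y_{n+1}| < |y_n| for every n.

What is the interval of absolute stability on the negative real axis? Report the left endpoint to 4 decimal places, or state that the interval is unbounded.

Test eqn y'=λy, z=hλ:
  y_{n+1} = y_n + z·[5/6·y_n + 1/6·y_{n+1}] ⇒ (1 − 1/6z)y_{n+1} = (1 + 5/6z)y_n
  so R(z) = (1 + 5/6z)/(1 − 1/6z).

Need |R(x)|<1, x<0.
x=-0.52: |R|=0.5215
R=−1: 1+5/6x = −1+1/6x ⇒ -2/3x=2 ⇒ x=2/(-2/3)=-3.0000
Confirm numerically:
  x=-2.572: |R|=0.80028 <1
  x=-1.819: |R|=0.39583 <1
  x=-1.384: |R|=0.12459 <1
  x=-1.264: |R|=0.04405 <1
  x=-3.531: |R|=1.22285 >1
  x=-3.242: |R|=1.10474 >1
  x=-3.112: |R|=1.04917 >1
Interval (-3.0000, 0).

z∈(-3.0000,0).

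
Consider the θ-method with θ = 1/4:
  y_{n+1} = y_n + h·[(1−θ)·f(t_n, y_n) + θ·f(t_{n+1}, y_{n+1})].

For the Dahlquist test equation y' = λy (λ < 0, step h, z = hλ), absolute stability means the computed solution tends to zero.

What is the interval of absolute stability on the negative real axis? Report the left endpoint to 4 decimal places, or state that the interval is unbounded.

Set f=λy, z=hλ:
  y_{n+1} = y_n + z·[3/4·y_n + 1/4·y_{n+1}] ⇒ (1 − 1/4z)y_{n+1} = (1 + 3/4z)y_n
  R(z) = (1 + 3/4z)/(1 − 1/4z).

Need |R(x)|<1, x<0.
x=-1.64: |R|=0.1631
R=−1: 1+3/4x = −1+1/4x ⇒ -1/2x=2 ⇒ x=2/(-1/2)=-4.0000
Confirm numerically:
  x=-3.028: |R|=0.72339 <1
  x=-2.522: |R|=0.54676 <1
  x=-2.403: |R|=0.50117 <1
  x=-2.393: |R|=0.49726 <1
  x=-4.514: |R|=1.12074 >1
  x=-4.439: |R|=1.10404 >1
  x=-4.059: |R|=1.01464 >1
Stable set (-4.0000, 0).

(-4.0000, 0).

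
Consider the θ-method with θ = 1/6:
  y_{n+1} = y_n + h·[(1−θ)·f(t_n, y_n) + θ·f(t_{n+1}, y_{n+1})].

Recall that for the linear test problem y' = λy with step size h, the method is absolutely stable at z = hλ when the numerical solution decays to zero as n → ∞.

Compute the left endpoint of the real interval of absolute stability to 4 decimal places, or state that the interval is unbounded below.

z* = -3.0000.

On y'=λy, z=hλ:
  y_{n+1} = y_n + z·[5/6·y_n + 1/6·y_{n+1}] ⇒ (1 − 1/6z)y_{n+1} = (1 + 5/6z)y_n
  ⇒ R(z) = (1 + 5/6z)/(1 − 1/6z).

Need |R(x)|<1, x<0.
x=-1.27: |R|=0.0481
R=−1: 1+5/6x = −1+1/6x ⇒ -2/3x=2 ⇒ x=2/(-2/3)=-3.0000
Confirm numerically:
  x=-2.884: |R|=0.94777 <1
  x=-2.119: |R|=0.56596 <1
  x=-1.899: |R|=0.44246 <1
  x=-1.439: |R|=0.16064 <1
  x=-3.345: |R|=1.14767 >1
  x=-3.100: |R|=1.04396 >1
Interval (-3.0000, 0).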